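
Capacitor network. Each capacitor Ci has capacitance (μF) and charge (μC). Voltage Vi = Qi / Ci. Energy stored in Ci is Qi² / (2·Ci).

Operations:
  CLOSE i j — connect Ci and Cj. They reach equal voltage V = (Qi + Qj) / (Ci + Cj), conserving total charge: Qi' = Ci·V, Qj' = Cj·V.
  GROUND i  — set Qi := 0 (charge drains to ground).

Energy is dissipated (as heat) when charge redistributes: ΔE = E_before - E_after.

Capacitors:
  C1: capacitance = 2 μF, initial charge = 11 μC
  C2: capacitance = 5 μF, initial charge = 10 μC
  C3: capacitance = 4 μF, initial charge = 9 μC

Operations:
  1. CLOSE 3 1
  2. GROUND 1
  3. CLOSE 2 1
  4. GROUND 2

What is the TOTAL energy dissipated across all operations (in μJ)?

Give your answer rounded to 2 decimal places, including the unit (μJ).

Initial: C1(2μF, Q=11μC, V=5.50V), C2(5μF, Q=10μC, V=2.00V), C3(4μF, Q=9μC, V=2.25V)
Op 1: CLOSE 3-1: Q_total=20.00, C_total=6.00, V=3.33; Q3=13.33, Q1=6.67; dissipated=7.042
Op 2: GROUND 1: Q1=0; energy lost=11.111
Op 3: CLOSE 2-1: Q_total=10.00, C_total=7.00, V=1.43; Q2=7.14, Q1=2.86; dissipated=2.857
Op 4: GROUND 2: Q2=0; energy lost=5.102
Total dissipated: 26.112 μJ

Answer: 26.11 μJ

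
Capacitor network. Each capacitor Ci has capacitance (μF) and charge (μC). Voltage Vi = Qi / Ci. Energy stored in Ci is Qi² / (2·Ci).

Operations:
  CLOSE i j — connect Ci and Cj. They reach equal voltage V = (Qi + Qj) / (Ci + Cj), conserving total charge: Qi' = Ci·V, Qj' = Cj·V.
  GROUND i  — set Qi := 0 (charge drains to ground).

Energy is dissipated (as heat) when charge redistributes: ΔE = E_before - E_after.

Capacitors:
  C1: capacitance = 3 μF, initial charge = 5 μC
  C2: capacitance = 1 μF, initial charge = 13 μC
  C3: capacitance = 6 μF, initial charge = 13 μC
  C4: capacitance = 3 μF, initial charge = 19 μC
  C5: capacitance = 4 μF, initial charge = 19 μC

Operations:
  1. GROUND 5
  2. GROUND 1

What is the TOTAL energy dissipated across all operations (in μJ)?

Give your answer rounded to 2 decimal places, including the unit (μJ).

Initial: C1(3μF, Q=5μC, V=1.67V), C2(1μF, Q=13μC, V=13.00V), C3(6μF, Q=13μC, V=2.17V), C4(3μF, Q=19μC, V=6.33V), C5(4μF, Q=19μC, V=4.75V)
Op 1: GROUND 5: Q5=0; energy lost=45.125
Op 2: GROUND 1: Q1=0; energy lost=4.167
Total dissipated: 49.292 μJ

Answer: 49.29 μJ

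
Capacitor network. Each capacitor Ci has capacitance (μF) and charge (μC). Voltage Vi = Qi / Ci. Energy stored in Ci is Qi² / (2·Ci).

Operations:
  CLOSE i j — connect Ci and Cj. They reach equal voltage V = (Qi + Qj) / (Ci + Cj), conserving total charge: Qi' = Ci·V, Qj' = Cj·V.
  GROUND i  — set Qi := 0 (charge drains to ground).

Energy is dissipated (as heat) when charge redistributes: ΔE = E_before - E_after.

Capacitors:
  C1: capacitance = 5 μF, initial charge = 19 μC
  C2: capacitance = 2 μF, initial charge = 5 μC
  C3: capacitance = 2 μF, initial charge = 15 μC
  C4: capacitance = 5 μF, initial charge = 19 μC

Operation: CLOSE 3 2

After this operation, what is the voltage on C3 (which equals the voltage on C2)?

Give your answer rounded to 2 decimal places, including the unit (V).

Answer: 5.00 V

Derivation:
Initial: C1(5μF, Q=19μC, V=3.80V), C2(2μF, Q=5μC, V=2.50V), C3(2μF, Q=15μC, V=7.50V), C4(5μF, Q=19μC, V=3.80V)
Op 1: CLOSE 3-2: Q_total=20.00, C_total=4.00, V=5.00; Q3=10.00, Q2=10.00; dissipated=12.500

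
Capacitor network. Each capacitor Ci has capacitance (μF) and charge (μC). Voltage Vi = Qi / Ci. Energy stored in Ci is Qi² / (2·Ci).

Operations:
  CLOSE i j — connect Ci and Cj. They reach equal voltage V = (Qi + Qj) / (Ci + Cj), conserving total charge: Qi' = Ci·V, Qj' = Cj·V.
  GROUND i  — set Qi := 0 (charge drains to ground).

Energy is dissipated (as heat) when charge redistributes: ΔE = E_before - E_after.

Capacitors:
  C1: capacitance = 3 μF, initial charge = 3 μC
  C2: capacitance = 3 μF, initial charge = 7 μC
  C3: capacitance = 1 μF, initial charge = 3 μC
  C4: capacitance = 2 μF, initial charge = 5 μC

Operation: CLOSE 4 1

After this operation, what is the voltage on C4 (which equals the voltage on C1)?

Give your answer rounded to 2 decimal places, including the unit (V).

Initial: C1(3μF, Q=3μC, V=1.00V), C2(3μF, Q=7μC, V=2.33V), C3(1μF, Q=3μC, V=3.00V), C4(2μF, Q=5μC, V=2.50V)
Op 1: CLOSE 4-1: Q_total=8.00, C_total=5.00, V=1.60; Q4=3.20, Q1=4.80; dissipated=1.350

Answer: 1.60 V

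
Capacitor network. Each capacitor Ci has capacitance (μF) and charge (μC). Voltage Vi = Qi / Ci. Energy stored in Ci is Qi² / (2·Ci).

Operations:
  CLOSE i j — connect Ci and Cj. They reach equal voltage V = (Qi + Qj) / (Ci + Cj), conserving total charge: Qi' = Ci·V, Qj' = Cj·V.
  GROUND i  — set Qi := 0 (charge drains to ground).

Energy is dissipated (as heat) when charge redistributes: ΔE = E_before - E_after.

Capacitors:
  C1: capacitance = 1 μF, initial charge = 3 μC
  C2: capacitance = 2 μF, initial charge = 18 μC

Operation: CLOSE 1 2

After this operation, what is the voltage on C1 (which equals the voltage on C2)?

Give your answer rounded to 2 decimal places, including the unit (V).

Initial: C1(1μF, Q=3μC, V=3.00V), C2(2μF, Q=18μC, V=9.00V)
Op 1: CLOSE 1-2: Q_total=21.00, C_total=3.00, V=7.00; Q1=7.00, Q2=14.00; dissipated=12.000

Answer: 7.00 V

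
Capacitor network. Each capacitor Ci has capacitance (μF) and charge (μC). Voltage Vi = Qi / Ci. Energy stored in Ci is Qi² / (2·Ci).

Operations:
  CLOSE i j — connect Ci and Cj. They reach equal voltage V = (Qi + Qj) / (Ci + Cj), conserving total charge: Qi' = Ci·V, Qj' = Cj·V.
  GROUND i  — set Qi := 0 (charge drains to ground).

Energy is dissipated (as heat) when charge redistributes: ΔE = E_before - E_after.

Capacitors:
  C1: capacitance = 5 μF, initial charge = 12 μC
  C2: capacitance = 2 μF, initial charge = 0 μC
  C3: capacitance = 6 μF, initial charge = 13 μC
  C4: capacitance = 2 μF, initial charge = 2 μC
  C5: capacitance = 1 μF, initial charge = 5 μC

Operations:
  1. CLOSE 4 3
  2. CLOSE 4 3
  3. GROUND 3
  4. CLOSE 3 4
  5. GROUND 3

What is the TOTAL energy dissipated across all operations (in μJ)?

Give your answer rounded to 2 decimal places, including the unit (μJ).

Answer: 14.86 μJ

Derivation:
Initial: C1(5μF, Q=12μC, V=2.40V), C2(2μF, Q=0μC, V=0.00V), C3(6μF, Q=13μC, V=2.17V), C4(2μF, Q=2μC, V=1.00V), C5(1μF, Q=5μC, V=5.00V)
Op 1: CLOSE 4-3: Q_total=15.00, C_total=8.00, V=1.88; Q4=3.75, Q3=11.25; dissipated=1.021
Op 2: CLOSE 4-3: Q_total=15.00, C_total=8.00, V=1.88; Q4=3.75, Q3=11.25; dissipated=0.000
Op 3: GROUND 3: Q3=0; energy lost=10.547
Op 4: CLOSE 3-4: Q_total=3.75, C_total=8.00, V=0.47; Q3=2.81, Q4=0.94; dissipated=2.637
Op 5: GROUND 3: Q3=0; energy lost=0.659
Total dissipated: 14.864 μJ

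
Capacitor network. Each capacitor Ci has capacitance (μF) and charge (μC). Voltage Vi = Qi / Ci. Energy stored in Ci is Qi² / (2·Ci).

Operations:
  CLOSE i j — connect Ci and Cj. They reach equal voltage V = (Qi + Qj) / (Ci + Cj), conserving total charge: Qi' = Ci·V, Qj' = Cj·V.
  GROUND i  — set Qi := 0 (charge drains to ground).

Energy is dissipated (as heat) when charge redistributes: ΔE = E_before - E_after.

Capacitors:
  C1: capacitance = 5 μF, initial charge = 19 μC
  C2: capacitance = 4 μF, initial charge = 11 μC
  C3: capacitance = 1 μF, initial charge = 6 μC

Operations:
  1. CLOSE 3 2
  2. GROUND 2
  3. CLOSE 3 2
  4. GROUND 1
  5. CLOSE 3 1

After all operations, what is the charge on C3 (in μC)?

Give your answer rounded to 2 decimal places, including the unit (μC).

Initial: C1(5μF, Q=19μC, V=3.80V), C2(4μF, Q=11μC, V=2.75V), C3(1μF, Q=6μC, V=6.00V)
Op 1: CLOSE 3-2: Q_total=17.00, C_total=5.00, V=3.40; Q3=3.40, Q2=13.60; dissipated=4.225
Op 2: GROUND 2: Q2=0; energy lost=23.120
Op 3: CLOSE 3-2: Q_total=3.40, C_total=5.00, V=0.68; Q3=0.68, Q2=2.72; dissipated=4.624
Op 4: GROUND 1: Q1=0; energy lost=36.100
Op 5: CLOSE 3-1: Q_total=0.68, C_total=6.00, V=0.11; Q3=0.11, Q1=0.57; dissipated=0.193
Final charges: Q1=0.57, Q2=2.72, Q3=0.11

Answer: 0.11 μC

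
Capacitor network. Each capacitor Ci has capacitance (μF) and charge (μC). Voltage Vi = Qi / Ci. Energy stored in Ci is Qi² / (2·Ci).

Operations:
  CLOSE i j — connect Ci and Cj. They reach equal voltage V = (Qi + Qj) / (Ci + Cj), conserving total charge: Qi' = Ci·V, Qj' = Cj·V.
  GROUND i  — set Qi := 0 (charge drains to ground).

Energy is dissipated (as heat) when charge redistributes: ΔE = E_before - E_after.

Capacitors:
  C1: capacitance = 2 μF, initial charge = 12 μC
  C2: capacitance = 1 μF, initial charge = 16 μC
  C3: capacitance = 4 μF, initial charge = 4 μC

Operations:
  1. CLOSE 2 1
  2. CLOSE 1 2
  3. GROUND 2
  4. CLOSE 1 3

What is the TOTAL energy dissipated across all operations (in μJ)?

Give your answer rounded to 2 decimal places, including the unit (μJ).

Initial: C1(2μF, Q=12μC, V=6.00V), C2(1μF, Q=16μC, V=16.00V), C3(4μF, Q=4μC, V=1.00V)
Op 1: CLOSE 2-1: Q_total=28.00, C_total=3.00, V=9.33; Q2=9.33, Q1=18.67; dissipated=33.333
Op 2: CLOSE 1-2: Q_total=28.00, C_total=3.00, V=9.33; Q1=18.67, Q2=9.33; dissipated=0.000
Op 3: GROUND 2: Q2=0; energy lost=43.556
Op 4: CLOSE 1-3: Q_total=22.67, C_total=6.00, V=3.78; Q1=7.56, Q3=15.11; dissipated=46.296
Total dissipated: 123.185 μJ

Answer: 123.19 μJ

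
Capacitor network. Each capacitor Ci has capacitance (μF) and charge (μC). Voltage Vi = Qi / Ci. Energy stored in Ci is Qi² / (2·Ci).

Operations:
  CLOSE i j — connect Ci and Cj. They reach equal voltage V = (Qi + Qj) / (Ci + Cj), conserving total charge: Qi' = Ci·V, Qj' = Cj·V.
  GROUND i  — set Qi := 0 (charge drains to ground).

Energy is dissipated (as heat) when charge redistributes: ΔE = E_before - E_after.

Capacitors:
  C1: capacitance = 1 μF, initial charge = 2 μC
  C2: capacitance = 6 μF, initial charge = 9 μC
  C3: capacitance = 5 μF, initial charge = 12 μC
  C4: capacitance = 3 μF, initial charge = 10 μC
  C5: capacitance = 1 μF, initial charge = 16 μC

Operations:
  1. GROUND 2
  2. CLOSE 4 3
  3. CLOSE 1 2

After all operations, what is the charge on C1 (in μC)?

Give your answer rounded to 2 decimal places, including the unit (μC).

Answer: 0.29 μC

Derivation:
Initial: C1(1μF, Q=2μC, V=2.00V), C2(6μF, Q=9μC, V=1.50V), C3(5μF, Q=12μC, V=2.40V), C4(3μF, Q=10μC, V=3.33V), C5(1μF, Q=16μC, V=16.00V)
Op 1: GROUND 2: Q2=0; energy lost=6.750
Op 2: CLOSE 4-3: Q_total=22.00, C_total=8.00, V=2.75; Q4=8.25, Q3=13.75; dissipated=0.817
Op 3: CLOSE 1-2: Q_total=2.00, C_total=7.00, V=0.29; Q1=0.29, Q2=1.71; dissipated=1.714
Final charges: Q1=0.29, Q2=1.71, Q3=13.75, Q4=8.25, Q5=16.00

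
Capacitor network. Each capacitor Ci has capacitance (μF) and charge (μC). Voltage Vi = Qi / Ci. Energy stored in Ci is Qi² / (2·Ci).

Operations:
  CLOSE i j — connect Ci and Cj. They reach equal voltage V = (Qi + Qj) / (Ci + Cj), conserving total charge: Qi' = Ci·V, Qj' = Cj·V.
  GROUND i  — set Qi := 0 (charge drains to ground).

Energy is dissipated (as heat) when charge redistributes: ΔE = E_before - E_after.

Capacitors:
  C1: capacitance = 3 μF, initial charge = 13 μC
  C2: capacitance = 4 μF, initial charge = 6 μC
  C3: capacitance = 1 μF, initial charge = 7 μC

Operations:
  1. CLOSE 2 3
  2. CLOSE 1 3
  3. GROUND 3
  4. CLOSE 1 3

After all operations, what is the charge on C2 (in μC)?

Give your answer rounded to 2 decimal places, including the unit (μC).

Answer: 10.40 μC

Derivation:
Initial: C1(3μF, Q=13μC, V=4.33V), C2(4μF, Q=6μC, V=1.50V), C3(1μF, Q=7μC, V=7.00V)
Op 1: CLOSE 2-3: Q_total=13.00, C_total=5.00, V=2.60; Q2=10.40, Q3=2.60; dissipated=12.100
Op 2: CLOSE 1-3: Q_total=15.60, C_total=4.00, V=3.90; Q1=11.70, Q3=3.90; dissipated=1.127
Op 3: GROUND 3: Q3=0; energy lost=7.605
Op 4: CLOSE 1-3: Q_total=11.70, C_total=4.00, V=2.92; Q1=8.78, Q3=2.92; dissipated=5.704
Final charges: Q1=8.78, Q2=10.40, Q3=2.92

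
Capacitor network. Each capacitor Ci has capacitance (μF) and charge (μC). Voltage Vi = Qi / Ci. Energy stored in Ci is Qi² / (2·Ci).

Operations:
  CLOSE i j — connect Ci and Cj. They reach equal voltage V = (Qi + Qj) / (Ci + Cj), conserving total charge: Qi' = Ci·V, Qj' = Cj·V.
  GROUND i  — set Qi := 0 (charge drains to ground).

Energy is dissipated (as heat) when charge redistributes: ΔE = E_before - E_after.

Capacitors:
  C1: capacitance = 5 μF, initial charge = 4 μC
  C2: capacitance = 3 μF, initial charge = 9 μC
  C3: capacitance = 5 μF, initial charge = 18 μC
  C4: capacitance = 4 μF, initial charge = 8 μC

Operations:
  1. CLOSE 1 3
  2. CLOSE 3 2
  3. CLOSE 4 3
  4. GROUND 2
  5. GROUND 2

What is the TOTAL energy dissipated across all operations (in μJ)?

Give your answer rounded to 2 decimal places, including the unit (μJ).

Answer: 20.05 μJ

Derivation:
Initial: C1(5μF, Q=4μC, V=0.80V), C2(3μF, Q=9μC, V=3.00V), C3(5μF, Q=18μC, V=3.60V), C4(4μF, Q=8μC, V=2.00V)
Op 1: CLOSE 1-3: Q_total=22.00, C_total=10.00, V=2.20; Q1=11.00, Q3=11.00; dissipated=9.800
Op 2: CLOSE 3-2: Q_total=20.00, C_total=8.00, V=2.50; Q3=12.50, Q2=7.50; dissipated=0.600
Op 3: CLOSE 4-3: Q_total=20.50, C_total=9.00, V=2.28; Q4=9.11, Q3=11.39; dissipated=0.278
Op 4: GROUND 2: Q2=0; energy lost=9.375
Op 5: GROUND 2: Q2=0; energy lost=0.000
Total dissipated: 20.053 μJ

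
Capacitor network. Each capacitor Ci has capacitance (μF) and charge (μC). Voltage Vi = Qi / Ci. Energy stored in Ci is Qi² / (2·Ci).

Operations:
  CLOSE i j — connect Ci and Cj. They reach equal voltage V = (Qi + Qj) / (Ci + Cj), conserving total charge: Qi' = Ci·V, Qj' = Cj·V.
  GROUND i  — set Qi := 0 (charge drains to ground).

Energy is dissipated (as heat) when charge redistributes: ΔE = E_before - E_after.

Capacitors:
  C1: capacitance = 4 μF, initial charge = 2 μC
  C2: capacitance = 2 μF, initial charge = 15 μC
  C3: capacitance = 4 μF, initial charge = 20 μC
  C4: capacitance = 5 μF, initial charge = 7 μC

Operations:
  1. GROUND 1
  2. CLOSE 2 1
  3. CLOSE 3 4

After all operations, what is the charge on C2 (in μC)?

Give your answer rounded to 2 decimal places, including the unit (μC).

Answer: 5.00 μC

Derivation:
Initial: C1(4μF, Q=2μC, V=0.50V), C2(2μF, Q=15μC, V=7.50V), C3(4μF, Q=20μC, V=5.00V), C4(5μF, Q=7μC, V=1.40V)
Op 1: GROUND 1: Q1=0; energy lost=0.500
Op 2: CLOSE 2-1: Q_total=15.00, C_total=6.00, V=2.50; Q2=5.00, Q1=10.00; dissipated=37.500
Op 3: CLOSE 3-4: Q_total=27.00, C_total=9.00, V=3.00; Q3=12.00, Q4=15.00; dissipated=14.400
Final charges: Q1=10.00, Q2=5.00, Q3=12.00, Q4=15.00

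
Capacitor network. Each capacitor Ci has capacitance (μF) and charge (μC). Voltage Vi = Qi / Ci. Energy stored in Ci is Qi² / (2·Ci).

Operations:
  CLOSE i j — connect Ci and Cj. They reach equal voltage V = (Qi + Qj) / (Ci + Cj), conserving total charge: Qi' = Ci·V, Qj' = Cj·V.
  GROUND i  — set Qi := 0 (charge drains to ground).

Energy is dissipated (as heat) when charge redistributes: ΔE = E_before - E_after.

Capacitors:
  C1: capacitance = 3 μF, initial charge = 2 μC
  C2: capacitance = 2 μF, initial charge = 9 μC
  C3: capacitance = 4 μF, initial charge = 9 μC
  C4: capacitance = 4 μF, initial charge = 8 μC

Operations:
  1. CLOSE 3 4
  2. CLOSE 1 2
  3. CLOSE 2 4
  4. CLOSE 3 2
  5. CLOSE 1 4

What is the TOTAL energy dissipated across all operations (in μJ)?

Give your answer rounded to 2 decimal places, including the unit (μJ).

Initial: C1(3μF, Q=2μC, V=0.67V), C2(2μF, Q=9μC, V=4.50V), C3(4μF, Q=9μC, V=2.25V), C4(4μF, Q=8μC, V=2.00V)
Op 1: CLOSE 3-4: Q_total=17.00, C_total=8.00, V=2.12; Q3=8.50, Q4=8.50; dissipated=0.062
Op 2: CLOSE 1-2: Q_total=11.00, C_total=5.00, V=2.20; Q1=6.60, Q2=4.40; dissipated=8.817
Op 3: CLOSE 2-4: Q_total=12.90, C_total=6.00, V=2.15; Q2=4.30, Q4=8.60; dissipated=0.004
Op 4: CLOSE 3-2: Q_total=12.80, C_total=6.00, V=2.13; Q3=8.53, Q2=4.27; dissipated=0.000
Op 5: CLOSE 1-4: Q_total=15.20, C_total=7.00, V=2.17; Q1=6.51, Q4=8.69; dissipated=0.002
Total dissipated: 8.885 μJ

Answer: 8.89 μJ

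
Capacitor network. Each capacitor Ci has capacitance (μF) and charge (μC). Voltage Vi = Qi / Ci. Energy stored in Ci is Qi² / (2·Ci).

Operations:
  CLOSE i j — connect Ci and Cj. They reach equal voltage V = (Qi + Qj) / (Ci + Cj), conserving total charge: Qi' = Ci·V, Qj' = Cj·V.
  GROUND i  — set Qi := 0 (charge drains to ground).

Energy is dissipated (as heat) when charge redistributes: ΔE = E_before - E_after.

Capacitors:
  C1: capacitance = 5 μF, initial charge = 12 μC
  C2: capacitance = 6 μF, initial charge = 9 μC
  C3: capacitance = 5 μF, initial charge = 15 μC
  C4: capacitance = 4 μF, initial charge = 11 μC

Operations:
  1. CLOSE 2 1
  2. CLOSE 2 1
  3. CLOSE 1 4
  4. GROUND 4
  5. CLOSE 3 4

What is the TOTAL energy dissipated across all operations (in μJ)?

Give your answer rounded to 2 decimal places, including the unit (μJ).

Answer: 22.31 μJ

Derivation:
Initial: C1(5μF, Q=12μC, V=2.40V), C2(6μF, Q=9μC, V=1.50V), C3(5μF, Q=15μC, V=3.00V), C4(4μF, Q=11μC, V=2.75V)
Op 1: CLOSE 2-1: Q_total=21.00, C_total=11.00, V=1.91; Q2=11.45, Q1=9.55; dissipated=1.105
Op 2: CLOSE 2-1: Q_total=21.00, C_total=11.00, V=1.91; Q2=11.45, Q1=9.55; dissipated=0.000
Op 3: CLOSE 1-4: Q_total=20.55, C_total=9.00, V=2.28; Q1=11.41, Q4=9.13; dissipated=0.786
Op 4: GROUND 4: Q4=0; energy lost=10.423
Op 5: CLOSE 3-4: Q_total=15.00, C_total=9.00, V=1.67; Q3=8.33, Q4=6.67; dissipated=10.000
Total dissipated: 22.313 μJ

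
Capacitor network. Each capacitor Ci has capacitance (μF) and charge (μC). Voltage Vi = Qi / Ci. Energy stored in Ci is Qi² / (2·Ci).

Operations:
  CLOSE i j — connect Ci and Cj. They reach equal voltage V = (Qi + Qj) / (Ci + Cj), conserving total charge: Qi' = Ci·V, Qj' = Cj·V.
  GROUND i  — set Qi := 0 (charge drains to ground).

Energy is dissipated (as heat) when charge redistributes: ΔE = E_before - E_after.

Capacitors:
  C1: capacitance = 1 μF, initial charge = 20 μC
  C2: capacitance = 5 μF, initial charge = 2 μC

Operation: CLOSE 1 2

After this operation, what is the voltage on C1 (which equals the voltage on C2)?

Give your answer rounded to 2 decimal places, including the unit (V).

Initial: C1(1μF, Q=20μC, V=20.00V), C2(5μF, Q=2μC, V=0.40V)
Op 1: CLOSE 1-2: Q_total=22.00, C_total=6.00, V=3.67; Q1=3.67, Q2=18.33; dissipated=160.067

Answer: 3.67 V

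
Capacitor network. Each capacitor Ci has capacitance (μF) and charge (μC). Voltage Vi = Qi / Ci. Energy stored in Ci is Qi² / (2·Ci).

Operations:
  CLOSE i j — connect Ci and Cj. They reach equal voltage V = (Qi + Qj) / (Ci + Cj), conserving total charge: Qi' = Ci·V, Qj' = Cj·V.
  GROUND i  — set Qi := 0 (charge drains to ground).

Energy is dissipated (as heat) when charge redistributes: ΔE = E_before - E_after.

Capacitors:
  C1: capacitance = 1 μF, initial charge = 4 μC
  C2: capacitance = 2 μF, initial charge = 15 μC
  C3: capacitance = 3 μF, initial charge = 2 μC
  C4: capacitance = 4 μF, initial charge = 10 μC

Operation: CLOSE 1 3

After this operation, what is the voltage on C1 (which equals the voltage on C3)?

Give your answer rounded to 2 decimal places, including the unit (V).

Initial: C1(1μF, Q=4μC, V=4.00V), C2(2μF, Q=15μC, V=7.50V), C3(3μF, Q=2μC, V=0.67V), C4(4μF, Q=10μC, V=2.50V)
Op 1: CLOSE 1-3: Q_total=6.00, C_total=4.00, V=1.50; Q1=1.50, Q3=4.50; dissipated=4.167

Answer: 1.50 V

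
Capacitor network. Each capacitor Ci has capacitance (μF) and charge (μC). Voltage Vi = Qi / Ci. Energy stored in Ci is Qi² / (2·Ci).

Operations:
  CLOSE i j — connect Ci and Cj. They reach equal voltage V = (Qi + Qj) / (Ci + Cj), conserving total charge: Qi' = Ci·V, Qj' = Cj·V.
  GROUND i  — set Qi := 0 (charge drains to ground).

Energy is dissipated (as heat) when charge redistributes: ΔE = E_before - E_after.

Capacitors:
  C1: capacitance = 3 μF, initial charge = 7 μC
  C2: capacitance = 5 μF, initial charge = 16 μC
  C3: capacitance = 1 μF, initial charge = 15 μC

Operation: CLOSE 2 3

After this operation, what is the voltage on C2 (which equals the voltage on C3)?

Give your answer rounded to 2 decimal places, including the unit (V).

Initial: C1(3μF, Q=7μC, V=2.33V), C2(5μF, Q=16μC, V=3.20V), C3(1μF, Q=15μC, V=15.00V)
Op 1: CLOSE 2-3: Q_total=31.00, C_total=6.00, V=5.17; Q2=25.83, Q3=5.17; dissipated=58.017

Answer: 5.17 V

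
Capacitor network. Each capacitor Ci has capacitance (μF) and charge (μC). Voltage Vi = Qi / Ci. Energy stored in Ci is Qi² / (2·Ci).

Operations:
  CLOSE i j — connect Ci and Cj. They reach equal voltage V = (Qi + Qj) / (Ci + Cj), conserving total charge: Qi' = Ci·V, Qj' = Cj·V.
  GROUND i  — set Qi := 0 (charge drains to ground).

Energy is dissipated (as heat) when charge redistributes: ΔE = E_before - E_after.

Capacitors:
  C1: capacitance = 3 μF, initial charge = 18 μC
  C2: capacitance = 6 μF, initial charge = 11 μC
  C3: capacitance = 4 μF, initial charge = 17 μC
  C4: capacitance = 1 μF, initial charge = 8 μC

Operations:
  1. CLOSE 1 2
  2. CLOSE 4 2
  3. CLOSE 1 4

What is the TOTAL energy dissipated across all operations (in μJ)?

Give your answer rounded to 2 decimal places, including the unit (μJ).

Initial: C1(3μF, Q=18μC, V=6.00V), C2(6μF, Q=11μC, V=1.83V), C3(4μF, Q=17μC, V=4.25V), C4(1μF, Q=8μC, V=8.00V)
Op 1: CLOSE 1-2: Q_total=29.00, C_total=9.00, V=3.22; Q1=9.67, Q2=19.33; dissipated=17.361
Op 2: CLOSE 4-2: Q_total=27.33, C_total=7.00, V=3.90; Q4=3.90, Q2=23.43; dissipated=9.783
Op 3: CLOSE 1-4: Q_total=13.57, C_total=4.00, V=3.39; Q1=10.18, Q4=3.39; dissipated=0.175
Total dissipated: 27.319 μJ

Answer: 27.32 μJ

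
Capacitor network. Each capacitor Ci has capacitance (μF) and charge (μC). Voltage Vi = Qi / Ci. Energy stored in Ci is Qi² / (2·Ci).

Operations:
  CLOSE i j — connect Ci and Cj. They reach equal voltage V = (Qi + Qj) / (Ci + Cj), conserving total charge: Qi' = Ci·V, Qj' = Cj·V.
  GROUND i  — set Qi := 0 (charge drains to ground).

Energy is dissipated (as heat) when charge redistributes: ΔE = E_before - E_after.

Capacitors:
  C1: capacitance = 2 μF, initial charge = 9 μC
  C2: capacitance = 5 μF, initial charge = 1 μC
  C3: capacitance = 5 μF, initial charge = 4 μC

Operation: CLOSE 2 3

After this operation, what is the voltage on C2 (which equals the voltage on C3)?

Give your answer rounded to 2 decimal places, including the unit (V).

Initial: C1(2μF, Q=9μC, V=4.50V), C2(5μF, Q=1μC, V=0.20V), C3(5μF, Q=4μC, V=0.80V)
Op 1: CLOSE 2-3: Q_total=5.00, C_total=10.00, V=0.50; Q2=2.50, Q3=2.50; dissipated=0.450

Answer: 0.50 V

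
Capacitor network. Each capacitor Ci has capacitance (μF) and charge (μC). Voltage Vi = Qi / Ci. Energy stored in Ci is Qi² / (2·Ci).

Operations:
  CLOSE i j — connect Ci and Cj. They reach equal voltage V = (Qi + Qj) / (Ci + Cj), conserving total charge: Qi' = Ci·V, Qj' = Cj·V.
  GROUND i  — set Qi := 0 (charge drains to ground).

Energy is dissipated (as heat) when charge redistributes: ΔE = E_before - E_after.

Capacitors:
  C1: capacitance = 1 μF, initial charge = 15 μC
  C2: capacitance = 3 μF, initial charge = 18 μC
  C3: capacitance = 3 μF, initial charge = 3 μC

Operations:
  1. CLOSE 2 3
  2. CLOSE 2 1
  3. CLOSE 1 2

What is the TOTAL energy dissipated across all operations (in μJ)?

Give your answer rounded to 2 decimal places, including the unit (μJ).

Initial: C1(1μF, Q=15μC, V=15.00V), C2(3μF, Q=18μC, V=6.00V), C3(3μF, Q=3μC, V=1.00V)
Op 1: CLOSE 2-3: Q_total=21.00, C_total=6.00, V=3.50; Q2=10.50, Q3=10.50; dissipated=18.750
Op 2: CLOSE 2-1: Q_total=25.50, C_total=4.00, V=6.38; Q2=19.12, Q1=6.38; dissipated=49.594
Op 3: CLOSE 1-2: Q_total=25.50, C_total=4.00, V=6.38; Q1=6.38, Q2=19.12; dissipated=0.000
Total dissipated: 68.344 μJ

Answer: 68.34 μJ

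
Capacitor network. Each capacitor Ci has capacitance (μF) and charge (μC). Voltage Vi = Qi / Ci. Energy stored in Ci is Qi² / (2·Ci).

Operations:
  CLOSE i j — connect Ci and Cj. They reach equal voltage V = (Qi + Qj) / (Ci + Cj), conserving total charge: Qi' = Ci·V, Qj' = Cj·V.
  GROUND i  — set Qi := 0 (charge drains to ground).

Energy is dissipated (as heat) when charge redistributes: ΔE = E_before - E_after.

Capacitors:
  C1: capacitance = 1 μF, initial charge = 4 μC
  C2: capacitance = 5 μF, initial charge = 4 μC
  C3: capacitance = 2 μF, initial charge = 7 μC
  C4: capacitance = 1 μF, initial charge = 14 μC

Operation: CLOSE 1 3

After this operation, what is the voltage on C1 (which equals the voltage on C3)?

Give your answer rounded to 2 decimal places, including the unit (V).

Answer: 3.67 V

Derivation:
Initial: C1(1μF, Q=4μC, V=4.00V), C2(5μF, Q=4μC, V=0.80V), C3(2μF, Q=7μC, V=3.50V), C4(1μF, Q=14μC, V=14.00V)
Op 1: CLOSE 1-3: Q_total=11.00, C_total=3.00, V=3.67; Q1=3.67, Q3=7.33; dissipated=0.083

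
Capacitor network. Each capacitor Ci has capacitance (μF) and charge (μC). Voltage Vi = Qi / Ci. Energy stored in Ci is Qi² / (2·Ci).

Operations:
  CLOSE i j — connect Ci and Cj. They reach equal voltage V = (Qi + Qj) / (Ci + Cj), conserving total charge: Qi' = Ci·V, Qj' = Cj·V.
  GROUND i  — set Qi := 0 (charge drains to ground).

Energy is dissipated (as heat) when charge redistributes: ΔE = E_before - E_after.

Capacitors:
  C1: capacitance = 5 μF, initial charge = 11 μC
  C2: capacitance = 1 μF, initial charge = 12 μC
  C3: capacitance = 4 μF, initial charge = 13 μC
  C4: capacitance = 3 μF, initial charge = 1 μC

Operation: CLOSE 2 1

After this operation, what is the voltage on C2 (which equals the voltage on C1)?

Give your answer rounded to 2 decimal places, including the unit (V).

Initial: C1(5μF, Q=11μC, V=2.20V), C2(1μF, Q=12μC, V=12.00V), C3(4μF, Q=13μC, V=3.25V), C4(3μF, Q=1μC, V=0.33V)
Op 1: CLOSE 2-1: Q_total=23.00, C_total=6.00, V=3.83; Q2=3.83, Q1=19.17; dissipated=40.017

Answer: 3.83 V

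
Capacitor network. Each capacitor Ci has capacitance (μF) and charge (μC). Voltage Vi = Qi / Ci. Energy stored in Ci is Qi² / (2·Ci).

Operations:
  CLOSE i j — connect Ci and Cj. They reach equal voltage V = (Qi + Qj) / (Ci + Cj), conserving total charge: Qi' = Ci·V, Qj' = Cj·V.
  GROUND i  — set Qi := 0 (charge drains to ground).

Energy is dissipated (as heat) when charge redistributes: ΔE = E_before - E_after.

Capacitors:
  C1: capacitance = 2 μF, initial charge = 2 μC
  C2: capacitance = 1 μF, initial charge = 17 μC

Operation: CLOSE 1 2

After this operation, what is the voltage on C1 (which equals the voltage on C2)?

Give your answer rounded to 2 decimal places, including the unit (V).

Answer: 6.33 V

Derivation:
Initial: C1(2μF, Q=2μC, V=1.00V), C2(1μF, Q=17μC, V=17.00V)
Op 1: CLOSE 1-2: Q_total=19.00, C_total=3.00, V=6.33; Q1=12.67, Q2=6.33; dissipated=85.333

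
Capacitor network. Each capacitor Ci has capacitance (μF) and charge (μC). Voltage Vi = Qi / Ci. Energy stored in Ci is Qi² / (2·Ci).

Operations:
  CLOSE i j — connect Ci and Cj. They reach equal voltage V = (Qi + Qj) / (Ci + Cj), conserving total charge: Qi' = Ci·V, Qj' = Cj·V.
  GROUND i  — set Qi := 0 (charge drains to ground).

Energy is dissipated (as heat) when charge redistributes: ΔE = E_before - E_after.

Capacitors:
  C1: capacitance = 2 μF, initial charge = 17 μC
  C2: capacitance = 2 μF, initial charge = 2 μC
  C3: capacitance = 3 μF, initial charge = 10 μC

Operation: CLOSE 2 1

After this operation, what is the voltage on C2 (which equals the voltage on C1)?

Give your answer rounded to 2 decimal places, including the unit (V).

Initial: C1(2μF, Q=17μC, V=8.50V), C2(2μF, Q=2μC, V=1.00V), C3(3μF, Q=10μC, V=3.33V)
Op 1: CLOSE 2-1: Q_total=19.00, C_total=4.00, V=4.75; Q2=9.50, Q1=9.50; dissipated=28.125

Answer: 4.75 V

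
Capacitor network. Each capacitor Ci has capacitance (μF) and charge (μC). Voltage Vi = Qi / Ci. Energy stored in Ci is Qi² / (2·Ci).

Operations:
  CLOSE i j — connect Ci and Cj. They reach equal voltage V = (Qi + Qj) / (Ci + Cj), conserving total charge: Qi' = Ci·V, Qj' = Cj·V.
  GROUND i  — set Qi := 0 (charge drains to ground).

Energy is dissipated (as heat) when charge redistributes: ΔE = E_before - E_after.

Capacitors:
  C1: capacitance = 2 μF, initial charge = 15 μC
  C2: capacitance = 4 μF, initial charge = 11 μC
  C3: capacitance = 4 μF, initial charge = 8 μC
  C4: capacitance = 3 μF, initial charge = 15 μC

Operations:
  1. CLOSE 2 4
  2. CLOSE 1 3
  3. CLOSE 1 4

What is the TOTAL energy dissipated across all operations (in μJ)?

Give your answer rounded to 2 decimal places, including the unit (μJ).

Initial: C1(2μF, Q=15μC, V=7.50V), C2(4μF, Q=11μC, V=2.75V), C3(4μF, Q=8μC, V=2.00V), C4(3μF, Q=15μC, V=5.00V)
Op 1: CLOSE 2-4: Q_total=26.00, C_total=7.00, V=3.71; Q2=14.86, Q4=11.14; dissipated=4.339
Op 2: CLOSE 1-3: Q_total=23.00, C_total=6.00, V=3.83; Q1=7.67, Q3=15.33; dissipated=20.167
Op 3: CLOSE 1-4: Q_total=18.81, C_total=5.00, V=3.76; Q1=7.52, Q4=11.29; dissipated=0.009
Total dissipated: 24.514 μJ

Answer: 24.51 μJ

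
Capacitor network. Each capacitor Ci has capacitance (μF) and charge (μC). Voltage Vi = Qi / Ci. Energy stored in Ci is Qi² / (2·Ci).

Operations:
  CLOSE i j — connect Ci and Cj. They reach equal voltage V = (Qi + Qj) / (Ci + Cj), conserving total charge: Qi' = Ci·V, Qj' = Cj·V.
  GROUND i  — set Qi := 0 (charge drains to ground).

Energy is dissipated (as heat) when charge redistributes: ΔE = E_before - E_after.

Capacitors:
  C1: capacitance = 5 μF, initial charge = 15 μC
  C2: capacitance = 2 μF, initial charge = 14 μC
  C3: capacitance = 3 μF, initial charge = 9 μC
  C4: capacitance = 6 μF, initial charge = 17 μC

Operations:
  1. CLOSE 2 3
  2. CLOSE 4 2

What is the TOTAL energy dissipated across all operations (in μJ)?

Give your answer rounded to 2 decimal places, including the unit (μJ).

Initial: C1(5μF, Q=15μC, V=3.00V), C2(2μF, Q=14μC, V=7.00V), C3(3μF, Q=9μC, V=3.00V), C4(6μF, Q=17μC, V=2.83V)
Op 1: CLOSE 2-3: Q_total=23.00, C_total=5.00, V=4.60; Q2=9.20, Q3=13.80; dissipated=9.600
Op 2: CLOSE 4-2: Q_total=26.20, C_total=8.00, V=3.27; Q4=19.65, Q2=6.55; dissipated=2.341
Total dissipated: 11.941 μJ

Answer: 11.94 μJ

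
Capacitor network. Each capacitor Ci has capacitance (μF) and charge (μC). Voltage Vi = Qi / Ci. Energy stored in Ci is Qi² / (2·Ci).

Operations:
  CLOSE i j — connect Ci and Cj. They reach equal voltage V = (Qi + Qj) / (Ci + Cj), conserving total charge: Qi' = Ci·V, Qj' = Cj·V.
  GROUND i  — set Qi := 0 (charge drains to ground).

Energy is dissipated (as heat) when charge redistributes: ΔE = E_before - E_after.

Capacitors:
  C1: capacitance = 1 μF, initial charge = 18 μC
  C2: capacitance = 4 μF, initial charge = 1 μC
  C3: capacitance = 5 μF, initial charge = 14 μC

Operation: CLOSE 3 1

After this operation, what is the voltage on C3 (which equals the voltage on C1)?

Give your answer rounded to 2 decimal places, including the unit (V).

Initial: C1(1μF, Q=18μC, V=18.00V), C2(4μF, Q=1μC, V=0.25V), C3(5μF, Q=14μC, V=2.80V)
Op 1: CLOSE 3-1: Q_total=32.00, C_total=6.00, V=5.33; Q3=26.67, Q1=5.33; dissipated=96.267

Answer: 5.33 V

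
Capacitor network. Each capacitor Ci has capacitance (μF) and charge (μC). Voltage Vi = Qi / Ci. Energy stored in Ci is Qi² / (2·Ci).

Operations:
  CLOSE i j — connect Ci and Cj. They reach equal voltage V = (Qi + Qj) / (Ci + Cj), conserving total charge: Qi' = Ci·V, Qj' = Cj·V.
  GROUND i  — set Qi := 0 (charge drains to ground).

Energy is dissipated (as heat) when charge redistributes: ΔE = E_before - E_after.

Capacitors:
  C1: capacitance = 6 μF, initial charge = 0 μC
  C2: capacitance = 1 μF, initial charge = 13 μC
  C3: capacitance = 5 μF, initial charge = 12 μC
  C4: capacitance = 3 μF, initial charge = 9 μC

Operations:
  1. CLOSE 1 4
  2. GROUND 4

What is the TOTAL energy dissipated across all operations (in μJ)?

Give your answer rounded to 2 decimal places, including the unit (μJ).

Initial: C1(6μF, Q=0μC, V=0.00V), C2(1μF, Q=13μC, V=13.00V), C3(5μF, Q=12μC, V=2.40V), C4(3μF, Q=9μC, V=3.00V)
Op 1: CLOSE 1-4: Q_total=9.00, C_total=9.00, V=1.00; Q1=6.00, Q4=3.00; dissipated=9.000
Op 2: GROUND 4: Q4=0; energy lost=1.500
Total dissipated: 10.500 μJ

Answer: 10.50 μJ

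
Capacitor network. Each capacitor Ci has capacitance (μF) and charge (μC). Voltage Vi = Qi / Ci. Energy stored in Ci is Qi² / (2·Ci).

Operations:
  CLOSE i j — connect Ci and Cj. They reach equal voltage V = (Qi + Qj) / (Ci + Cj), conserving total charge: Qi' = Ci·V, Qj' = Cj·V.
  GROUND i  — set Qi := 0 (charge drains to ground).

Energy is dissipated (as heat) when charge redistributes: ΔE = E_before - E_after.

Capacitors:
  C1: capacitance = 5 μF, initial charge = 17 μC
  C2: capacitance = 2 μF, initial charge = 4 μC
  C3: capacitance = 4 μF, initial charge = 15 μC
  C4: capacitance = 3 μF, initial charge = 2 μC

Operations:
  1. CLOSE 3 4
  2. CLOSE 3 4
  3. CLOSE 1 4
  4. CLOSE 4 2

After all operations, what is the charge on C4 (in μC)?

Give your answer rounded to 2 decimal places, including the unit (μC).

Initial: C1(5μF, Q=17μC, V=3.40V), C2(2μF, Q=4μC, V=2.00V), C3(4μF, Q=15μC, V=3.75V), C4(3μF, Q=2μC, V=0.67V)
Op 1: CLOSE 3-4: Q_total=17.00, C_total=7.00, V=2.43; Q3=9.71, Q4=7.29; dissipated=8.149
Op 2: CLOSE 3-4: Q_total=17.00, C_total=7.00, V=2.43; Q3=9.71, Q4=7.29; dissipated=0.000
Op 3: CLOSE 1-4: Q_total=24.29, C_total=8.00, V=3.04; Q1=15.18, Q4=9.11; dissipated=0.885
Op 4: CLOSE 4-2: Q_total=13.11, C_total=5.00, V=2.62; Q4=7.86, Q2=5.24; dissipated=0.644
Final charges: Q1=15.18, Q2=5.24, Q3=9.71, Q4=7.86

Answer: 7.86 μC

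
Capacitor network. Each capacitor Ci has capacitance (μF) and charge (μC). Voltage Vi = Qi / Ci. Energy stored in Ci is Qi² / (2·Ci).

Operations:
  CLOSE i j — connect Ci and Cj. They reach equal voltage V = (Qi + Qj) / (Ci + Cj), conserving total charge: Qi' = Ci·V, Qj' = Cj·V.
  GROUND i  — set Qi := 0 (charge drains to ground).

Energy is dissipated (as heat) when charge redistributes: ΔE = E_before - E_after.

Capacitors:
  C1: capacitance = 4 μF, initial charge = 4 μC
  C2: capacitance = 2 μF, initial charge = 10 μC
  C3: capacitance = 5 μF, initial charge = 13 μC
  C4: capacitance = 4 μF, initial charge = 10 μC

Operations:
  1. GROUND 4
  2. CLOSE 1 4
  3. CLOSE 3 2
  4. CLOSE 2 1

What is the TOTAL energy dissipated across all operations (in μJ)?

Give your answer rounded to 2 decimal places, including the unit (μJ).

Initial: C1(4μF, Q=4μC, V=1.00V), C2(2μF, Q=10μC, V=5.00V), C3(5μF, Q=13μC, V=2.60V), C4(4μF, Q=10μC, V=2.50V)
Op 1: GROUND 4: Q4=0; energy lost=12.500
Op 2: CLOSE 1-4: Q_total=4.00, C_total=8.00, V=0.50; Q1=2.00, Q4=2.00; dissipated=1.000
Op 3: CLOSE 3-2: Q_total=23.00, C_total=7.00, V=3.29; Q3=16.43, Q2=6.57; dissipated=4.114
Op 4: CLOSE 2-1: Q_total=8.57, C_total=6.00, V=1.43; Q2=2.86, Q1=5.71; dissipated=5.173
Total dissipated: 22.788 μJ

Answer: 22.79 μJ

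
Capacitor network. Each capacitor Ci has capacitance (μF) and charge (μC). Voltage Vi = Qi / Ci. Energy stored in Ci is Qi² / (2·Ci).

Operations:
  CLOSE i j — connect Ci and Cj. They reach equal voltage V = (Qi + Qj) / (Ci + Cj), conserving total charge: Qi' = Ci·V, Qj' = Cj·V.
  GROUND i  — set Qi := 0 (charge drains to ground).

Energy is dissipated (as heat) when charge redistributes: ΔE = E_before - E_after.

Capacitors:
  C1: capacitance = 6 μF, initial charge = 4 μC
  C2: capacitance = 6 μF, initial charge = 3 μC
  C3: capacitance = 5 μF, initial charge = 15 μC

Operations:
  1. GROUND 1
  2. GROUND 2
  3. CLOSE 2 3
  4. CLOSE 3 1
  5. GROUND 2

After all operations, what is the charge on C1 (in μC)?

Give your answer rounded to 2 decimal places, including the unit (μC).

Initial: C1(6μF, Q=4μC, V=0.67V), C2(6μF, Q=3μC, V=0.50V), C3(5μF, Q=15μC, V=3.00V)
Op 1: GROUND 1: Q1=0; energy lost=1.333
Op 2: GROUND 2: Q2=0; energy lost=0.750
Op 3: CLOSE 2-3: Q_total=15.00, C_total=11.00, V=1.36; Q2=8.18, Q3=6.82; dissipated=12.273
Op 4: CLOSE 3-1: Q_total=6.82, C_total=11.00, V=0.62; Q3=3.10, Q1=3.72; dissipated=2.536
Op 5: GROUND 2: Q2=0; energy lost=5.579
Final charges: Q1=3.72, Q2=0.00, Q3=3.10

Answer: 3.72 μC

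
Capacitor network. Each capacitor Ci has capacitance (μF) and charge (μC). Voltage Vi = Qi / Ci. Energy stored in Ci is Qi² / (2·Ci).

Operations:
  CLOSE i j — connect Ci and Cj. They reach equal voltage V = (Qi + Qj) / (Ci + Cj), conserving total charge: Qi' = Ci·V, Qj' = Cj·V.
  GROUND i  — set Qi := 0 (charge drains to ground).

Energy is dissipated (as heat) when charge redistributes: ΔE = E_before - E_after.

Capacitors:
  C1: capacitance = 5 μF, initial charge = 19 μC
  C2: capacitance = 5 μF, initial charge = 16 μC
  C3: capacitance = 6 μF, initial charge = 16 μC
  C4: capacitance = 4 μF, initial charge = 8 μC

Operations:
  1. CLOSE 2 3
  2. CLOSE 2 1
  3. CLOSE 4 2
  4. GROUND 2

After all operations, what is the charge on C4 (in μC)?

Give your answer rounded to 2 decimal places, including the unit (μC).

Initial: C1(5μF, Q=19μC, V=3.80V), C2(5μF, Q=16μC, V=3.20V), C3(6μF, Q=16μC, V=2.67V), C4(4μF, Q=8μC, V=2.00V)
Op 1: CLOSE 2-3: Q_total=32.00, C_total=11.00, V=2.91; Q2=14.55, Q3=17.45; dissipated=0.388
Op 2: CLOSE 2-1: Q_total=33.55, C_total=10.00, V=3.35; Q2=16.77, Q1=16.77; dissipated=0.992
Op 3: CLOSE 4-2: Q_total=24.77, C_total=9.00, V=2.75; Q4=11.01, Q2=13.76; dissipated=2.039
Op 4: GROUND 2: Q2=0; energy lost=18.941
Final charges: Q1=16.77, Q2=0.00, Q3=17.45, Q4=11.01

Answer: 11.01 μC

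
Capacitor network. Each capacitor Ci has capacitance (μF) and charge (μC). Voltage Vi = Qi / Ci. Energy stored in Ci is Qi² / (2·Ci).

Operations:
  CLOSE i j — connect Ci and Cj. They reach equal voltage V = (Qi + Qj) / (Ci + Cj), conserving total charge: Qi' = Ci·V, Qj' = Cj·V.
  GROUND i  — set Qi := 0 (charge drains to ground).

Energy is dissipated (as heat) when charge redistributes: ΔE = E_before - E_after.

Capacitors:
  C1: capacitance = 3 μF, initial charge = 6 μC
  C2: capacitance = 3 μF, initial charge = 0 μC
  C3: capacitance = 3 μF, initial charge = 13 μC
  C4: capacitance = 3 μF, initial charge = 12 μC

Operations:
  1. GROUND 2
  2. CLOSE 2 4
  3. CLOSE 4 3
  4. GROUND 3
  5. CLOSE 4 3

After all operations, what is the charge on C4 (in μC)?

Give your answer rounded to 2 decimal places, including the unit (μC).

Initial: C1(3μF, Q=6μC, V=2.00V), C2(3μF, Q=0μC, V=0.00V), C3(3μF, Q=13μC, V=4.33V), C4(3μF, Q=12μC, V=4.00V)
Op 1: GROUND 2: Q2=0; energy lost=0.000
Op 2: CLOSE 2-4: Q_total=12.00, C_total=6.00, V=2.00; Q2=6.00, Q4=6.00; dissipated=12.000
Op 3: CLOSE 4-3: Q_total=19.00, C_total=6.00, V=3.17; Q4=9.50, Q3=9.50; dissipated=4.083
Op 4: GROUND 3: Q3=0; energy lost=15.042
Op 5: CLOSE 4-3: Q_total=9.50, C_total=6.00, V=1.58; Q4=4.75, Q3=4.75; dissipated=7.521
Final charges: Q1=6.00, Q2=6.00, Q3=4.75, Q4=4.75

Answer: 4.75 μC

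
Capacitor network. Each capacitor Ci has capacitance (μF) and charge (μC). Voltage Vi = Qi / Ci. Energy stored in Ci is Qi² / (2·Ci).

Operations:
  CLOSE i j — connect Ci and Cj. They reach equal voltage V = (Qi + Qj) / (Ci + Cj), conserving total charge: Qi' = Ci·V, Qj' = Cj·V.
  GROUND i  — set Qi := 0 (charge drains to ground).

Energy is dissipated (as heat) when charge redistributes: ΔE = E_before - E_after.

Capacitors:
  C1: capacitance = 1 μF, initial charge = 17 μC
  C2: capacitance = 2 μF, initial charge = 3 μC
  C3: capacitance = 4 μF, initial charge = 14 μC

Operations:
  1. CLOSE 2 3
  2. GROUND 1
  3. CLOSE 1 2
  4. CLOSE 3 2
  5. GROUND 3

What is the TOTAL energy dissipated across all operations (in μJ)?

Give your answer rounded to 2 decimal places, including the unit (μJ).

Initial: C1(1μF, Q=17μC, V=17.00V), C2(2μF, Q=3μC, V=1.50V), C3(4μF, Q=14μC, V=3.50V)
Op 1: CLOSE 2-3: Q_total=17.00, C_total=6.00, V=2.83; Q2=5.67, Q3=11.33; dissipated=2.667
Op 2: GROUND 1: Q1=0; energy lost=144.500
Op 3: CLOSE 1-2: Q_total=5.67, C_total=3.00, V=1.89; Q1=1.89, Q2=3.78; dissipated=2.676
Op 4: CLOSE 3-2: Q_total=15.11, C_total=6.00, V=2.52; Q3=10.07, Q2=5.04; dissipated=0.595
Op 5: GROUND 3: Q3=0; energy lost=12.686
Total dissipated: 163.123 μJ

Answer: 163.12 μJ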